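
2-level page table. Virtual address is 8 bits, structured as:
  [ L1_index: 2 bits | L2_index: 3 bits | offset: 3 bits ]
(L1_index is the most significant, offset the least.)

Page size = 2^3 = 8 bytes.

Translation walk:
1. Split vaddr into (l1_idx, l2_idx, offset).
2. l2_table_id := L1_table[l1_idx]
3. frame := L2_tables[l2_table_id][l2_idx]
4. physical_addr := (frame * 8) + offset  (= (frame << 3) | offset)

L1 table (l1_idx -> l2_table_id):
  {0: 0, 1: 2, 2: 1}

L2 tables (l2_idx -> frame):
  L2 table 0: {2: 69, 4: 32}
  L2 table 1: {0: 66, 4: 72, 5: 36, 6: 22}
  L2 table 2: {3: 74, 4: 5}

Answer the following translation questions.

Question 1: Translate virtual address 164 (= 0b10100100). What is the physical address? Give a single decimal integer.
Answer: 580

Derivation:
vaddr = 164 = 0b10100100
Split: l1_idx=2, l2_idx=4, offset=4
L1[2] = 1
L2[1][4] = 72
paddr = 72 * 8 + 4 = 580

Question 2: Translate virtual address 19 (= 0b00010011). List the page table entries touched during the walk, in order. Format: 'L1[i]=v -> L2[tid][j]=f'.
Answer: L1[0]=0 -> L2[0][2]=69

Derivation:
vaddr = 19 = 0b00010011
Split: l1_idx=0, l2_idx=2, offset=3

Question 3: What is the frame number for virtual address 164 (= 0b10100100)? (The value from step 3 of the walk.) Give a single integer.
Answer: 72

Derivation:
vaddr = 164: l1_idx=2, l2_idx=4
L1[2] = 1; L2[1][4] = 72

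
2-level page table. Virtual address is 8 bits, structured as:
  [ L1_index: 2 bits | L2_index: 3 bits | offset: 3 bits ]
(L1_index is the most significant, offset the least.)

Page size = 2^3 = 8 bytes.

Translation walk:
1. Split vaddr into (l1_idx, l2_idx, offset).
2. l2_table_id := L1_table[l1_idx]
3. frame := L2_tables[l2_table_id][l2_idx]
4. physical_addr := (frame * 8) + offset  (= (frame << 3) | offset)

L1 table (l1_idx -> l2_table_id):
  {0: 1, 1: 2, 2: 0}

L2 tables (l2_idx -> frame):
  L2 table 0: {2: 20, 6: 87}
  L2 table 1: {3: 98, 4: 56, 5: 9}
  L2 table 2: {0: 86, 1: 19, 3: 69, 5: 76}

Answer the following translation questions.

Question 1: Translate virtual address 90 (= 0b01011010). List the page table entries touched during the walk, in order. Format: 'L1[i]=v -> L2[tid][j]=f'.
vaddr = 90 = 0b01011010
Split: l1_idx=1, l2_idx=3, offset=2

Answer: L1[1]=2 -> L2[2][3]=69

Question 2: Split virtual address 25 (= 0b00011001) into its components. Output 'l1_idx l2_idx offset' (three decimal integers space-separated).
Answer: 0 3 1

Derivation:
vaddr = 25 = 0b00011001
  top 2 bits -> l1_idx = 0
  next 3 bits -> l2_idx = 3
  bottom 3 bits -> offset = 1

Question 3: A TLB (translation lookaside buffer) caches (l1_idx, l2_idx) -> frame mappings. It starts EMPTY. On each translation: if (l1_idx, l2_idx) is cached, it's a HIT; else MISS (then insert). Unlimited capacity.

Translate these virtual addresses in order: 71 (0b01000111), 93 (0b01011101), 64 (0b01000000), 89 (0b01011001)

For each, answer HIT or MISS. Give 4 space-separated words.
Answer: MISS MISS HIT HIT

Derivation:
vaddr=71: (1,0) not in TLB -> MISS, insert
vaddr=93: (1,3) not in TLB -> MISS, insert
vaddr=64: (1,0) in TLB -> HIT
vaddr=89: (1,3) in TLB -> HIT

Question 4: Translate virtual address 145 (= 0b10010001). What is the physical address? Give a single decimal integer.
Answer: 161

Derivation:
vaddr = 145 = 0b10010001
Split: l1_idx=2, l2_idx=2, offset=1
L1[2] = 0
L2[0][2] = 20
paddr = 20 * 8 + 1 = 161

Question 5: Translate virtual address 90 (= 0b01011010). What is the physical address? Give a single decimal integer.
vaddr = 90 = 0b01011010
Split: l1_idx=1, l2_idx=3, offset=2
L1[1] = 2
L2[2][3] = 69
paddr = 69 * 8 + 2 = 554

Answer: 554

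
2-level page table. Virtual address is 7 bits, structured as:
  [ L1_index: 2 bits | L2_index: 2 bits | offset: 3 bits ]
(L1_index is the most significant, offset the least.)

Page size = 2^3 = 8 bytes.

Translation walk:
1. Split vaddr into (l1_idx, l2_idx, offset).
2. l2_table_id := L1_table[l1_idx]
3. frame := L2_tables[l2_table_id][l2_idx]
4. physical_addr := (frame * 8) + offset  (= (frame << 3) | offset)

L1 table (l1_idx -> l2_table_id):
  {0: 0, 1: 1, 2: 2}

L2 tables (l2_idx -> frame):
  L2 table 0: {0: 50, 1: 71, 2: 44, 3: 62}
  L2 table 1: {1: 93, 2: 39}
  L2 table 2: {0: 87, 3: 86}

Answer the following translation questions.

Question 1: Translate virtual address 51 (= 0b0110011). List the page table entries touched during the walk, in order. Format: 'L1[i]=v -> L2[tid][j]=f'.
Answer: L1[1]=1 -> L2[1][2]=39

Derivation:
vaddr = 51 = 0b0110011
Split: l1_idx=1, l2_idx=2, offset=3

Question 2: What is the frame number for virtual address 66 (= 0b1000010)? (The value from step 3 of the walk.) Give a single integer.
vaddr = 66: l1_idx=2, l2_idx=0
L1[2] = 2; L2[2][0] = 87

Answer: 87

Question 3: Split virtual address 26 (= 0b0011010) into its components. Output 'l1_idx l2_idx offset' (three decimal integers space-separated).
vaddr = 26 = 0b0011010
  top 2 bits -> l1_idx = 0
  next 2 bits -> l2_idx = 3
  bottom 3 bits -> offset = 2

Answer: 0 3 2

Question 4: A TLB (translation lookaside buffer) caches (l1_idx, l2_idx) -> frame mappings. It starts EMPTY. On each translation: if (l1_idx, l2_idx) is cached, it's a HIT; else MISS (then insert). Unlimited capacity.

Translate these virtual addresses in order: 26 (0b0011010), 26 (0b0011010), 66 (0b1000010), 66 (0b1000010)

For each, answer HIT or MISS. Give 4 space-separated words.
vaddr=26: (0,3) not in TLB -> MISS, insert
vaddr=26: (0,3) in TLB -> HIT
vaddr=66: (2,0) not in TLB -> MISS, insert
vaddr=66: (2,0) in TLB -> HIT

Answer: MISS HIT MISS HIT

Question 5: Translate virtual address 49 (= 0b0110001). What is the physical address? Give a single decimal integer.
vaddr = 49 = 0b0110001
Split: l1_idx=1, l2_idx=2, offset=1
L1[1] = 1
L2[1][2] = 39
paddr = 39 * 8 + 1 = 313

Answer: 313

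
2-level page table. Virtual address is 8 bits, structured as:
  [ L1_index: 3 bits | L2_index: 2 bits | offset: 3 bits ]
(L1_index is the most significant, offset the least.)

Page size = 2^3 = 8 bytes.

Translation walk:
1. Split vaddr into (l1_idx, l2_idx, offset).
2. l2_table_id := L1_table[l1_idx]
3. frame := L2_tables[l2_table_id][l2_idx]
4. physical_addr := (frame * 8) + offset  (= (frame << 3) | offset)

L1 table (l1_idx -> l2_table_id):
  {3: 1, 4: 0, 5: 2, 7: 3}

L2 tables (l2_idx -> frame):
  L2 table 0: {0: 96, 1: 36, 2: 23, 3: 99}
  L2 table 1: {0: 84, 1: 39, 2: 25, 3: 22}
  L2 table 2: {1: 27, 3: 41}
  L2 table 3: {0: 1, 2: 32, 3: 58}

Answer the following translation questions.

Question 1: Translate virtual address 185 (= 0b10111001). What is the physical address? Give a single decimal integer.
Answer: 329

Derivation:
vaddr = 185 = 0b10111001
Split: l1_idx=5, l2_idx=3, offset=1
L1[5] = 2
L2[2][3] = 41
paddr = 41 * 8 + 1 = 329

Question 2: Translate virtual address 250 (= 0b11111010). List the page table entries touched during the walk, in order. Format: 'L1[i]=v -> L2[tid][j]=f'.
vaddr = 250 = 0b11111010
Split: l1_idx=7, l2_idx=3, offset=2

Answer: L1[7]=3 -> L2[3][3]=58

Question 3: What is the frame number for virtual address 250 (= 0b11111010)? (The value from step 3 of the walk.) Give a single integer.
Answer: 58

Derivation:
vaddr = 250: l1_idx=7, l2_idx=3
L1[7] = 3; L2[3][3] = 58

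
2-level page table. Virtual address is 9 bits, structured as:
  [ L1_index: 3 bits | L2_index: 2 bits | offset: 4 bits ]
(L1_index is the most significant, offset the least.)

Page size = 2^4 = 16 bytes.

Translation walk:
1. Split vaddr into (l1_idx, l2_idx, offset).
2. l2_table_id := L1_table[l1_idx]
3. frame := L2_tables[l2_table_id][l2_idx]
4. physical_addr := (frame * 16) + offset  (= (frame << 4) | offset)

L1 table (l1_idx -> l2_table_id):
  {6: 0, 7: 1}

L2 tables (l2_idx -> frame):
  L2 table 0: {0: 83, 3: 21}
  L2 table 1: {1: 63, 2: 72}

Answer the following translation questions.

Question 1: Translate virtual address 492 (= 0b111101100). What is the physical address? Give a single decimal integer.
vaddr = 492 = 0b111101100
Split: l1_idx=7, l2_idx=2, offset=12
L1[7] = 1
L2[1][2] = 72
paddr = 72 * 16 + 12 = 1164

Answer: 1164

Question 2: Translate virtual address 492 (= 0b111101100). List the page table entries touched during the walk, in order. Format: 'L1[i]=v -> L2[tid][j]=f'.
vaddr = 492 = 0b111101100
Split: l1_idx=7, l2_idx=2, offset=12

Answer: L1[7]=1 -> L2[1][2]=72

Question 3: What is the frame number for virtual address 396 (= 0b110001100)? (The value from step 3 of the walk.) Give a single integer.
vaddr = 396: l1_idx=6, l2_idx=0
L1[6] = 0; L2[0][0] = 83

Answer: 83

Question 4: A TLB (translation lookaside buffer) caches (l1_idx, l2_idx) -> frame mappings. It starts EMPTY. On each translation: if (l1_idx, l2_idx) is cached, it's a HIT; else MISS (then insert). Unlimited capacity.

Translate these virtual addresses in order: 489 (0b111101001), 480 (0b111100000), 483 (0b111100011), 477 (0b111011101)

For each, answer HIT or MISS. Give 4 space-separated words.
Answer: MISS HIT HIT MISS

Derivation:
vaddr=489: (7,2) not in TLB -> MISS, insert
vaddr=480: (7,2) in TLB -> HIT
vaddr=483: (7,2) in TLB -> HIT
vaddr=477: (7,1) not in TLB -> MISS, insert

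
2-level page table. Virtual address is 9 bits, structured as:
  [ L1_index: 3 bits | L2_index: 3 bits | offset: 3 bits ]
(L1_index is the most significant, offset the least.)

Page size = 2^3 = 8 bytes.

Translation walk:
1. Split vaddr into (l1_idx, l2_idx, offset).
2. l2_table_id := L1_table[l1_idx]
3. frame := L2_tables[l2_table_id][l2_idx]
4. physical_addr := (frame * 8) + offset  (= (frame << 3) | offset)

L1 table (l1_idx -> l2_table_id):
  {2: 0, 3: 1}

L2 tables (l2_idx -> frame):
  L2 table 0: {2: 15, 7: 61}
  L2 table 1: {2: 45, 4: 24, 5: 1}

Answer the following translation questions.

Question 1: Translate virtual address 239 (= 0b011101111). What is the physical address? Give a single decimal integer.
vaddr = 239 = 0b011101111
Split: l1_idx=3, l2_idx=5, offset=7
L1[3] = 1
L2[1][5] = 1
paddr = 1 * 8 + 7 = 15

Answer: 15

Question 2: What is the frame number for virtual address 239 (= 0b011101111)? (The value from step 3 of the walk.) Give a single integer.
vaddr = 239: l1_idx=3, l2_idx=5
L1[3] = 1; L2[1][5] = 1

Answer: 1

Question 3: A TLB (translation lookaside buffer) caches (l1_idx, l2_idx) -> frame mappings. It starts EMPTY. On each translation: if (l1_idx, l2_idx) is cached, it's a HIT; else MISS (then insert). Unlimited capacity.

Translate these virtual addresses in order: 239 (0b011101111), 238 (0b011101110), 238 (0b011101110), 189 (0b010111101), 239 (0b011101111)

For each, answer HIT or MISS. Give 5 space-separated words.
vaddr=239: (3,5) not in TLB -> MISS, insert
vaddr=238: (3,5) in TLB -> HIT
vaddr=238: (3,5) in TLB -> HIT
vaddr=189: (2,7) not in TLB -> MISS, insert
vaddr=239: (3,5) in TLB -> HIT

Answer: MISS HIT HIT MISS HIT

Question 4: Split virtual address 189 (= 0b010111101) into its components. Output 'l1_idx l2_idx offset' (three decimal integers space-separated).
Answer: 2 7 5

Derivation:
vaddr = 189 = 0b010111101
  top 3 bits -> l1_idx = 2
  next 3 bits -> l2_idx = 7
  bottom 3 bits -> offset = 5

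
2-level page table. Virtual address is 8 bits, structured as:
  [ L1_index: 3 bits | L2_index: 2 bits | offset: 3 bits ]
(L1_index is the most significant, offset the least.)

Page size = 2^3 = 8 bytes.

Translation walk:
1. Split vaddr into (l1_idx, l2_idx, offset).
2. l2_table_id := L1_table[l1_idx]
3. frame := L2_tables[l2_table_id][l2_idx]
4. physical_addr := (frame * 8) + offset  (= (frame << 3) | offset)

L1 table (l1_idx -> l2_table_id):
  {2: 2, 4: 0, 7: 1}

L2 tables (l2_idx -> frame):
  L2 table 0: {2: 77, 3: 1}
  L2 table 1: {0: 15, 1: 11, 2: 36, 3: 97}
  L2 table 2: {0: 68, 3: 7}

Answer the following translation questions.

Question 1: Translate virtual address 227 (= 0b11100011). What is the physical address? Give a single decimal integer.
Answer: 123

Derivation:
vaddr = 227 = 0b11100011
Split: l1_idx=7, l2_idx=0, offset=3
L1[7] = 1
L2[1][0] = 15
paddr = 15 * 8 + 3 = 123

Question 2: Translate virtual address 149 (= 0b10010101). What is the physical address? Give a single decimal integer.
vaddr = 149 = 0b10010101
Split: l1_idx=4, l2_idx=2, offset=5
L1[4] = 0
L2[0][2] = 77
paddr = 77 * 8 + 5 = 621

Answer: 621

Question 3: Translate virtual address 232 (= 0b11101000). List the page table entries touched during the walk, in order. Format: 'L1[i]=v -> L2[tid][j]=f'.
vaddr = 232 = 0b11101000
Split: l1_idx=7, l2_idx=1, offset=0

Answer: L1[7]=1 -> L2[1][1]=11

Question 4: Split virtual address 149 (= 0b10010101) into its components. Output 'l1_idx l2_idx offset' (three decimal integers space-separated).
Answer: 4 2 5

Derivation:
vaddr = 149 = 0b10010101
  top 3 bits -> l1_idx = 4
  next 2 bits -> l2_idx = 2
  bottom 3 bits -> offset = 5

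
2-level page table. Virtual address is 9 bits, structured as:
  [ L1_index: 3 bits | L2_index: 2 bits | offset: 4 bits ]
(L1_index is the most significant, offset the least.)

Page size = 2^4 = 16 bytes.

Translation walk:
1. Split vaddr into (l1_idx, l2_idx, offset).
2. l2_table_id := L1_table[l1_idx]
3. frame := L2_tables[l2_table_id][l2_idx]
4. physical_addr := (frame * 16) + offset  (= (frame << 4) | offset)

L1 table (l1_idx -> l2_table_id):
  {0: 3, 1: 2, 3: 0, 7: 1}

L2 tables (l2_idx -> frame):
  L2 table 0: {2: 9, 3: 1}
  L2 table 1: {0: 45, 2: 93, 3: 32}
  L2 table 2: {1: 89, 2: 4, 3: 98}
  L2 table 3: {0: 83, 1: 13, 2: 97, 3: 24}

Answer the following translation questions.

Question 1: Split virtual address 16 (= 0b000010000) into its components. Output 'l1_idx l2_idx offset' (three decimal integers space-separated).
vaddr = 16 = 0b000010000
  top 3 bits -> l1_idx = 0
  next 2 bits -> l2_idx = 1
  bottom 4 bits -> offset = 0

Answer: 0 1 0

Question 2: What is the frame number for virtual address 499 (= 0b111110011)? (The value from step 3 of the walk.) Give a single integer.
Answer: 32

Derivation:
vaddr = 499: l1_idx=7, l2_idx=3
L1[7] = 1; L2[1][3] = 32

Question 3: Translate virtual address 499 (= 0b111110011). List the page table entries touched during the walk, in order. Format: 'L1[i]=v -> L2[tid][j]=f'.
vaddr = 499 = 0b111110011
Split: l1_idx=7, l2_idx=3, offset=3

Answer: L1[7]=1 -> L2[1][3]=32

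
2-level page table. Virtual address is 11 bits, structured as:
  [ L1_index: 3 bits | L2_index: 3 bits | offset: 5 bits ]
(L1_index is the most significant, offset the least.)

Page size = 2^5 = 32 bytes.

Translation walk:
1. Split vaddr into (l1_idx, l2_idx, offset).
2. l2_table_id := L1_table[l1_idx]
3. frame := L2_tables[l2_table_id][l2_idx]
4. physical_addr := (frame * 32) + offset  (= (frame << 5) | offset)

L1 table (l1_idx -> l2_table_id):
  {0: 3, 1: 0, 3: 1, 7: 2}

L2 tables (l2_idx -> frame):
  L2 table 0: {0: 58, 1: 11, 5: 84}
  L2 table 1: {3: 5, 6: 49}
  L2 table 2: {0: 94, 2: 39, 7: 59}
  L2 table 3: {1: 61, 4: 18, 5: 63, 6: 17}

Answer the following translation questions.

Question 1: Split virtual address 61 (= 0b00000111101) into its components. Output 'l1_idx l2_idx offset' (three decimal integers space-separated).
vaddr = 61 = 0b00000111101
  top 3 bits -> l1_idx = 0
  next 3 bits -> l2_idx = 1
  bottom 5 bits -> offset = 29

Answer: 0 1 29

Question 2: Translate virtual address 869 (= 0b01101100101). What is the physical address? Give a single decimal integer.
Answer: 165

Derivation:
vaddr = 869 = 0b01101100101
Split: l1_idx=3, l2_idx=3, offset=5
L1[3] = 1
L2[1][3] = 5
paddr = 5 * 32 + 5 = 165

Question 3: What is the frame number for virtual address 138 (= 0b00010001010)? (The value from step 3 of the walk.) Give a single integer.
Answer: 18

Derivation:
vaddr = 138: l1_idx=0, l2_idx=4
L1[0] = 3; L2[3][4] = 18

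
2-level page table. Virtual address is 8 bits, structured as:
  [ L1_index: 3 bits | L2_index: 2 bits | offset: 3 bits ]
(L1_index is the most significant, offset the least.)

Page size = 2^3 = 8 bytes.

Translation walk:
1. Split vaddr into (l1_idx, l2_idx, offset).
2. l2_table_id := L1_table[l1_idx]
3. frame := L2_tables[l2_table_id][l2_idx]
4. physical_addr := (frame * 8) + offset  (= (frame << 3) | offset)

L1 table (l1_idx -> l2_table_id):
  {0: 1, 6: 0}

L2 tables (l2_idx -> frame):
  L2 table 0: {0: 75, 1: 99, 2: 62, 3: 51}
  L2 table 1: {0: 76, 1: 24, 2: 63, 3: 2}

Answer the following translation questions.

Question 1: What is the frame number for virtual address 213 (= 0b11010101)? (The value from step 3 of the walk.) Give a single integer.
vaddr = 213: l1_idx=6, l2_idx=2
L1[6] = 0; L2[0][2] = 62

Answer: 62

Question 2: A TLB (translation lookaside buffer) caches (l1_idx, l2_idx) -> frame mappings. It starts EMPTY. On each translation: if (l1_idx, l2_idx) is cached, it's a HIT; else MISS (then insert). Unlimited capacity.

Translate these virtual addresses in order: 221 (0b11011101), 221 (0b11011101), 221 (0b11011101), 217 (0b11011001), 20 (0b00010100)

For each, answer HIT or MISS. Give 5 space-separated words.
Answer: MISS HIT HIT HIT MISS

Derivation:
vaddr=221: (6,3) not in TLB -> MISS, insert
vaddr=221: (6,3) in TLB -> HIT
vaddr=221: (6,3) in TLB -> HIT
vaddr=217: (6,3) in TLB -> HIT
vaddr=20: (0,2) not in TLB -> MISS, insert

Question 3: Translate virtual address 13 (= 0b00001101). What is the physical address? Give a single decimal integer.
Answer: 197

Derivation:
vaddr = 13 = 0b00001101
Split: l1_idx=0, l2_idx=1, offset=5
L1[0] = 1
L2[1][1] = 24
paddr = 24 * 8 + 5 = 197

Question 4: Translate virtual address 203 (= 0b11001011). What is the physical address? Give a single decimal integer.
Answer: 795

Derivation:
vaddr = 203 = 0b11001011
Split: l1_idx=6, l2_idx=1, offset=3
L1[6] = 0
L2[0][1] = 99
paddr = 99 * 8 + 3 = 795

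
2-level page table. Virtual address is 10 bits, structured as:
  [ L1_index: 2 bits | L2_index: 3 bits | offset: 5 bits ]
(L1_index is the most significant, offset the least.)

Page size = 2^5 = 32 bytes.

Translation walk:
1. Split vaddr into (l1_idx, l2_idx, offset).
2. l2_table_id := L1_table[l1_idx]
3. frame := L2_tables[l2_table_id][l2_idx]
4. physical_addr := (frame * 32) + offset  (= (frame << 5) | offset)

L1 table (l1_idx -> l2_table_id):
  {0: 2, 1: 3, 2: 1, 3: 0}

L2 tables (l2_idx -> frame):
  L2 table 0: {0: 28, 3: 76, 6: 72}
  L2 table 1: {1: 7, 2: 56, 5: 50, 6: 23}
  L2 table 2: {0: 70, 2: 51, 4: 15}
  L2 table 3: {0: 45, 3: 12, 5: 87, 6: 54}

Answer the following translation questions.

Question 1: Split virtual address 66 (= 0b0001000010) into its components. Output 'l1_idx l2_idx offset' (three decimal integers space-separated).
vaddr = 66 = 0b0001000010
  top 2 bits -> l1_idx = 0
  next 3 bits -> l2_idx = 2
  bottom 5 bits -> offset = 2

Answer: 0 2 2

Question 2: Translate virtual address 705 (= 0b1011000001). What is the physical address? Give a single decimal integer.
vaddr = 705 = 0b1011000001
Split: l1_idx=2, l2_idx=6, offset=1
L1[2] = 1
L2[1][6] = 23
paddr = 23 * 32 + 1 = 737

Answer: 737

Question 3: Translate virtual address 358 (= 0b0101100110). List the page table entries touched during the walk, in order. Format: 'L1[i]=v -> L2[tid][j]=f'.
vaddr = 358 = 0b0101100110
Split: l1_idx=1, l2_idx=3, offset=6

Answer: L1[1]=3 -> L2[3][3]=12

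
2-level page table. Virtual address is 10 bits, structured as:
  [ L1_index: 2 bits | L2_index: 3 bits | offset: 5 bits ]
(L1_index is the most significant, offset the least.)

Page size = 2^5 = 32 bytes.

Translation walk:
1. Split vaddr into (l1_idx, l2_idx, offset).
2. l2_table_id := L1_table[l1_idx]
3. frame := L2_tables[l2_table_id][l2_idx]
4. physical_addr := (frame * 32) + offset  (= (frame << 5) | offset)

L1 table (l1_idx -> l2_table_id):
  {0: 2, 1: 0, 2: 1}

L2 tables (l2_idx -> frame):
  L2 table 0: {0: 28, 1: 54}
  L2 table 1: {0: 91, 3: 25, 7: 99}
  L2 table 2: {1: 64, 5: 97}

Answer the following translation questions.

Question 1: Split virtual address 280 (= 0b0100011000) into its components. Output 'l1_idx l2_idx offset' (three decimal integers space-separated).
vaddr = 280 = 0b0100011000
  top 2 bits -> l1_idx = 1
  next 3 bits -> l2_idx = 0
  bottom 5 bits -> offset = 24

Answer: 1 0 24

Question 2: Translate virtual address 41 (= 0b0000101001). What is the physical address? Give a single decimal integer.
vaddr = 41 = 0b0000101001
Split: l1_idx=0, l2_idx=1, offset=9
L1[0] = 2
L2[2][1] = 64
paddr = 64 * 32 + 9 = 2057

Answer: 2057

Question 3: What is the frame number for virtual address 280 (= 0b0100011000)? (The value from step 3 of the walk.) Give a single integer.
vaddr = 280: l1_idx=1, l2_idx=0
L1[1] = 0; L2[0][0] = 28

Answer: 28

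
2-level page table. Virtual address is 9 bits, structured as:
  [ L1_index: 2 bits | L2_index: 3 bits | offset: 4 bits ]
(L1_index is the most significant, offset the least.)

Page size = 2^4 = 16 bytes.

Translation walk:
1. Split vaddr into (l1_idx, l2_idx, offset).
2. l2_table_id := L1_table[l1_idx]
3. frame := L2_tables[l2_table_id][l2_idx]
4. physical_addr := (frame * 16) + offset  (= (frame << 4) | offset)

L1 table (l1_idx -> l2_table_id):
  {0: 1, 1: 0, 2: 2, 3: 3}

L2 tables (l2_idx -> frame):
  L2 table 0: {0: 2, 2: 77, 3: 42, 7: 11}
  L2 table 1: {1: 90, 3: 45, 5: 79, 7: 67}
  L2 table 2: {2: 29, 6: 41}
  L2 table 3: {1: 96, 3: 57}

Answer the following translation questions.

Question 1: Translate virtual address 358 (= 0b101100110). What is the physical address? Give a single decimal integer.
vaddr = 358 = 0b101100110
Split: l1_idx=2, l2_idx=6, offset=6
L1[2] = 2
L2[2][6] = 41
paddr = 41 * 16 + 6 = 662

Answer: 662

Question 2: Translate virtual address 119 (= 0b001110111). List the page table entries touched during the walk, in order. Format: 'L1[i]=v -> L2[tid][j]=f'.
vaddr = 119 = 0b001110111
Split: l1_idx=0, l2_idx=7, offset=7

Answer: L1[0]=1 -> L2[1][7]=67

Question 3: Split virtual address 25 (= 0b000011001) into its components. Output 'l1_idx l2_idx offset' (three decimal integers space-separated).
Answer: 0 1 9

Derivation:
vaddr = 25 = 0b000011001
  top 2 bits -> l1_idx = 0
  next 3 bits -> l2_idx = 1
  bottom 4 bits -> offset = 9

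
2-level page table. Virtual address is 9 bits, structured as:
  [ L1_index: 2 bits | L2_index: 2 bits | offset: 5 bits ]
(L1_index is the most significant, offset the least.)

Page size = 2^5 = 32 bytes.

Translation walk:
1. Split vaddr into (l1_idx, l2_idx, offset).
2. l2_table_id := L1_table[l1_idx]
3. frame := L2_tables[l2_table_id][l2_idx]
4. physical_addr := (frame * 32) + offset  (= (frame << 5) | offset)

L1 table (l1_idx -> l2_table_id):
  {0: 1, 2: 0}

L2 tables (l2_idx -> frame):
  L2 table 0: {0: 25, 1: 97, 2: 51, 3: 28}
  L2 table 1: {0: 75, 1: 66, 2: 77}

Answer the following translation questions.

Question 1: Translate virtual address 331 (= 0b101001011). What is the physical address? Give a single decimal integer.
Answer: 1643

Derivation:
vaddr = 331 = 0b101001011
Split: l1_idx=2, l2_idx=2, offset=11
L1[2] = 0
L2[0][2] = 51
paddr = 51 * 32 + 11 = 1643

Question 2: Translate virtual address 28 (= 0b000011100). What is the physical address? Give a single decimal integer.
Answer: 2428

Derivation:
vaddr = 28 = 0b000011100
Split: l1_idx=0, l2_idx=0, offset=28
L1[0] = 1
L2[1][0] = 75
paddr = 75 * 32 + 28 = 2428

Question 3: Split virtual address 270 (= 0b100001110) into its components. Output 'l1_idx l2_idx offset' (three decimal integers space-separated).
Answer: 2 0 14

Derivation:
vaddr = 270 = 0b100001110
  top 2 bits -> l1_idx = 2
  next 2 bits -> l2_idx = 0
  bottom 5 bits -> offset = 14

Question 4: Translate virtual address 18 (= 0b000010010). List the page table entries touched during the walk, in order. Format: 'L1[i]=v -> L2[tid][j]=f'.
Answer: L1[0]=1 -> L2[1][0]=75

Derivation:
vaddr = 18 = 0b000010010
Split: l1_idx=0, l2_idx=0, offset=18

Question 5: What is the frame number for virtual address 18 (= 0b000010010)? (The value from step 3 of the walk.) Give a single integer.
Answer: 75

Derivation:
vaddr = 18: l1_idx=0, l2_idx=0
L1[0] = 1; L2[1][0] = 75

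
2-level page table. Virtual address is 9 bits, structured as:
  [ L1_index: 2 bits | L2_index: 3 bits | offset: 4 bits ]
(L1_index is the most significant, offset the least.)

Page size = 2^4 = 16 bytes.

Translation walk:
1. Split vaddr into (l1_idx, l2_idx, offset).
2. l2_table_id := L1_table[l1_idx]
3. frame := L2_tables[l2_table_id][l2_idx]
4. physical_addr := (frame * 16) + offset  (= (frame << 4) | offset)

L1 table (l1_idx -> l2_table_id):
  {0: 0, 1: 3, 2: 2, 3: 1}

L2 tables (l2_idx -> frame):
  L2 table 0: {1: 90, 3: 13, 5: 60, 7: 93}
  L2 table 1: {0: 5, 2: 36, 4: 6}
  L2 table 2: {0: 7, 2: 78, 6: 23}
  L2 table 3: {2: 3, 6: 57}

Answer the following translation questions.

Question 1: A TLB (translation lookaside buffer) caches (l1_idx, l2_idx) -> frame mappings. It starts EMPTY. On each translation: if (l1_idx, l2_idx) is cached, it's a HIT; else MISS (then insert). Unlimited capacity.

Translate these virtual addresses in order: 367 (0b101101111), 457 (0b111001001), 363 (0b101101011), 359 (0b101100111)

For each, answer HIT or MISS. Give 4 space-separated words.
vaddr=367: (2,6) not in TLB -> MISS, insert
vaddr=457: (3,4) not in TLB -> MISS, insert
vaddr=363: (2,6) in TLB -> HIT
vaddr=359: (2,6) in TLB -> HIT

Answer: MISS MISS HIT HIT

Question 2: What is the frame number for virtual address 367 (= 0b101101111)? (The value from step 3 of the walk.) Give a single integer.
vaddr = 367: l1_idx=2, l2_idx=6
L1[2] = 2; L2[2][6] = 23

Answer: 23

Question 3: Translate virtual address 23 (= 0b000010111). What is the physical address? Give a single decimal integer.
vaddr = 23 = 0b000010111
Split: l1_idx=0, l2_idx=1, offset=7
L1[0] = 0
L2[0][1] = 90
paddr = 90 * 16 + 7 = 1447

Answer: 1447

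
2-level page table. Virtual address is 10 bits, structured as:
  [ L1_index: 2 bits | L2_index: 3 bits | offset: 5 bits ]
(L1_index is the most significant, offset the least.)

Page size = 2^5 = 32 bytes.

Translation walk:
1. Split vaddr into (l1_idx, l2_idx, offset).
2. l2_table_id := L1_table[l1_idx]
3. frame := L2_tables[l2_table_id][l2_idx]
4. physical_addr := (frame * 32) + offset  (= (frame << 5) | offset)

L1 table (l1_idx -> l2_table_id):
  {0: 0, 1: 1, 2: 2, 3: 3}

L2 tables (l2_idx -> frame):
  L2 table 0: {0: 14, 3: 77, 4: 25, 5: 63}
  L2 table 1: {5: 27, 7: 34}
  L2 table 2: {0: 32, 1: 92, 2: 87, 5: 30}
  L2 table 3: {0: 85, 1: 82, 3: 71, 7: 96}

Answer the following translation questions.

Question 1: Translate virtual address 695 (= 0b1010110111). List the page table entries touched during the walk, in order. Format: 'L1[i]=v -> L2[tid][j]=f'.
vaddr = 695 = 0b1010110111
Split: l1_idx=2, l2_idx=5, offset=23

Answer: L1[2]=2 -> L2[2][5]=30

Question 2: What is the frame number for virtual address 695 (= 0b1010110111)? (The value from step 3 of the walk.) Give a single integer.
Answer: 30

Derivation:
vaddr = 695: l1_idx=2, l2_idx=5
L1[2] = 2; L2[2][5] = 30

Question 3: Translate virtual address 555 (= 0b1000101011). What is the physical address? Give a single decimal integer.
Answer: 2955

Derivation:
vaddr = 555 = 0b1000101011
Split: l1_idx=2, l2_idx=1, offset=11
L1[2] = 2
L2[2][1] = 92
paddr = 92 * 32 + 11 = 2955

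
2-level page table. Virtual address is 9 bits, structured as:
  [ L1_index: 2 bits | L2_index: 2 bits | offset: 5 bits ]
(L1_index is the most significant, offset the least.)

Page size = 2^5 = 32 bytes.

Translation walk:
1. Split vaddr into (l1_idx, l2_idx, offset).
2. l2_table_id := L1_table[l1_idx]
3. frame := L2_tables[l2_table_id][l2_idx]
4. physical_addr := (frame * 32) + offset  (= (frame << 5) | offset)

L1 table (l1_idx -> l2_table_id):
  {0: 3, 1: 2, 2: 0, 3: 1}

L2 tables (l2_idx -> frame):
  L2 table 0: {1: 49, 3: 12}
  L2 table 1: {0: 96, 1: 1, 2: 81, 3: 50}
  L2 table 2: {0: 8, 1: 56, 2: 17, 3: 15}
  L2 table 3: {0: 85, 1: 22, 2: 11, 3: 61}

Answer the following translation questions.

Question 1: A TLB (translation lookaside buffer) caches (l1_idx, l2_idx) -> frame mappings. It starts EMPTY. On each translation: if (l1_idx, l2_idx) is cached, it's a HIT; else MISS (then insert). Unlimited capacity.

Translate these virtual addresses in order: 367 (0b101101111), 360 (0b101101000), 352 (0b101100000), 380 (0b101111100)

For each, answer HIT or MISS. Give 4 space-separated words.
Answer: MISS HIT HIT HIT

Derivation:
vaddr=367: (2,3) not in TLB -> MISS, insert
vaddr=360: (2,3) in TLB -> HIT
vaddr=352: (2,3) in TLB -> HIT
vaddr=380: (2,3) in TLB -> HIT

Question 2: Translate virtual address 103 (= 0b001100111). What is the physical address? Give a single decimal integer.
Answer: 1959

Derivation:
vaddr = 103 = 0b001100111
Split: l1_idx=0, l2_idx=3, offset=7
L1[0] = 3
L2[3][3] = 61
paddr = 61 * 32 + 7 = 1959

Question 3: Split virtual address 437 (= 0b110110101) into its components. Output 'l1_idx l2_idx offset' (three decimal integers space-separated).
vaddr = 437 = 0b110110101
  top 2 bits -> l1_idx = 3
  next 2 bits -> l2_idx = 1
  bottom 5 bits -> offset = 21

Answer: 3 1 21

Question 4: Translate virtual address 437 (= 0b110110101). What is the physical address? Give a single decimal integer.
vaddr = 437 = 0b110110101
Split: l1_idx=3, l2_idx=1, offset=21
L1[3] = 1
L2[1][1] = 1
paddr = 1 * 32 + 21 = 53

Answer: 53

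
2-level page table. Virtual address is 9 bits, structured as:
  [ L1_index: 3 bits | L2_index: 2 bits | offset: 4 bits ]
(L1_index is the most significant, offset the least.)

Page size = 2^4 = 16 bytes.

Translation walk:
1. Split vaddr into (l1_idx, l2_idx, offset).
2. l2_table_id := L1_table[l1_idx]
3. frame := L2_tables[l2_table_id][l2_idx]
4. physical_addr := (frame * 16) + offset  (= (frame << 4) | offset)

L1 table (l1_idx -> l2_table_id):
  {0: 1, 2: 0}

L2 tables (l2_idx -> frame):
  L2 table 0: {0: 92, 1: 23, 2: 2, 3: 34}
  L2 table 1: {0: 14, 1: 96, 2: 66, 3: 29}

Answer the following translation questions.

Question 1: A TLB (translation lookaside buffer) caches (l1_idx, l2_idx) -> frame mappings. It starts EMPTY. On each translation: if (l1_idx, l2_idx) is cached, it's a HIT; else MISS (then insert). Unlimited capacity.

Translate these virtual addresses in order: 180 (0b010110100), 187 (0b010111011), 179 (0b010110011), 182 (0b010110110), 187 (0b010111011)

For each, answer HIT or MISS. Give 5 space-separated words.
vaddr=180: (2,3) not in TLB -> MISS, insert
vaddr=187: (2,3) in TLB -> HIT
vaddr=179: (2,3) in TLB -> HIT
vaddr=182: (2,3) in TLB -> HIT
vaddr=187: (2,3) in TLB -> HIT

Answer: MISS HIT HIT HIT HIT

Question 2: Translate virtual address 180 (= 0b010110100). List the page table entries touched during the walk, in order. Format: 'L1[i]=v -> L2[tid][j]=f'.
Answer: L1[2]=0 -> L2[0][3]=34

Derivation:
vaddr = 180 = 0b010110100
Split: l1_idx=2, l2_idx=3, offset=4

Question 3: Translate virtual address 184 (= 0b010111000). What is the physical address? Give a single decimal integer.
Answer: 552

Derivation:
vaddr = 184 = 0b010111000
Split: l1_idx=2, l2_idx=3, offset=8
L1[2] = 0
L2[0][3] = 34
paddr = 34 * 16 + 8 = 552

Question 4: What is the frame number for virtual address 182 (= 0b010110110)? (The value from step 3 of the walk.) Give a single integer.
vaddr = 182: l1_idx=2, l2_idx=3
L1[2] = 0; L2[0][3] = 34

Answer: 34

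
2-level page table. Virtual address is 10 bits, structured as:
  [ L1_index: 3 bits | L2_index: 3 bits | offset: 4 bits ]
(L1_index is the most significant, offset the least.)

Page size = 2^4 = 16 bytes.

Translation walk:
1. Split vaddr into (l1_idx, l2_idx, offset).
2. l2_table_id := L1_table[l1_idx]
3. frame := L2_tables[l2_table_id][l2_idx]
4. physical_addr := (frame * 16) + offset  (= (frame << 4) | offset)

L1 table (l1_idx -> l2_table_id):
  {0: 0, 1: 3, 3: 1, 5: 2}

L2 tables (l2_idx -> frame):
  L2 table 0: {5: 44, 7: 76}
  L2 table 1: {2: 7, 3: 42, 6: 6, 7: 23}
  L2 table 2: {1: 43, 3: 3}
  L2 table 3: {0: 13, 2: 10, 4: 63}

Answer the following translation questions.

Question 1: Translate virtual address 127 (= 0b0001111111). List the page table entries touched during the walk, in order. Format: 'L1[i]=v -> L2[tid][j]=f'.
Answer: L1[0]=0 -> L2[0][7]=76

Derivation:
vaddr = 127 = 0b0001111111
Split: l1_idx=0, l2_idx=7, offset=15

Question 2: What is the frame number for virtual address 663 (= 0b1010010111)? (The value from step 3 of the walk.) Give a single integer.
Answer: 43

Derivation:
vaddr = 663: l1_idx=5, l2_idx=1
L1[5] = 2; L2[2][1] = 43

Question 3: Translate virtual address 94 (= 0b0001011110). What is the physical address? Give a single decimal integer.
Answer: 718

Derivation:
vaddr = 94 = 0b0001011110
Split: l1_idx=0, l2_idx=5, offset=14
L1[0] = 0
L2[0][5] = 44
paddr = 44 * 16 + 14 = 718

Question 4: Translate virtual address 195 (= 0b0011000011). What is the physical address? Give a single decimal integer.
Answer: 1011

Derivation:
vaddr = 195 = 0b0011000011
Split: l1_idx=1, l2_idx=4, offset=3
L1[1] = 3
L2[3][4] = 63
paddr = 63 * 16 + 3 = 1011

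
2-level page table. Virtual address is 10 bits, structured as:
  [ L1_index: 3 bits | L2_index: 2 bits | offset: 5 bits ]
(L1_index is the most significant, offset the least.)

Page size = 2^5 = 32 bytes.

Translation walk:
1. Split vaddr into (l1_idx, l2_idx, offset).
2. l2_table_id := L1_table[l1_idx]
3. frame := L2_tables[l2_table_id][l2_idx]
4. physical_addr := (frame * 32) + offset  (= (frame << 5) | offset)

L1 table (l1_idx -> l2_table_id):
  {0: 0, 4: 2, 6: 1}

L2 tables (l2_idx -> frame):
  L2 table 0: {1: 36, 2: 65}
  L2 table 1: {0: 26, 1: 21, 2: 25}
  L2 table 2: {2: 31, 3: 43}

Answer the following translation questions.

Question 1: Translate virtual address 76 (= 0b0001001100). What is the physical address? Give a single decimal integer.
Answer: 2092

Derivation:
vaddr = 76 = 0b0001001100
Split: l1_idx=0, l2_idx=2, offset=12
L1[0] = 0
L2[0][2] = 65
paddr = 65 * 32 + 12 = 2092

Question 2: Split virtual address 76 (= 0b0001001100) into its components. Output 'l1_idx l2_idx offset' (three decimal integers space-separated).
vaddr = 76 = 0b0001001100
  top 3 bits -> l1_idx = 0
  next 2 bits -> l2_idx = 2
  bottom 5 bits -> offset = 12

Answer: 0 2 12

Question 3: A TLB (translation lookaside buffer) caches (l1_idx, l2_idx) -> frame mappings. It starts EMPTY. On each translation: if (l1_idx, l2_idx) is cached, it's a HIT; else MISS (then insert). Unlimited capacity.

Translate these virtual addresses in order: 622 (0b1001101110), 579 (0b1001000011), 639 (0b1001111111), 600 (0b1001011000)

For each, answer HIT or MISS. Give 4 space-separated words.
Answer: MISS MISS HIT HIT

Derivation:
vaddr=622: (4,3) not in TLB -> MISS, insert
vaddr=579: (4,2) not in TLB -> MISS, insert
vaddr=639: (4,3) in TLB -> HIT
vaddr=600: (4,2) in TLB -> HIT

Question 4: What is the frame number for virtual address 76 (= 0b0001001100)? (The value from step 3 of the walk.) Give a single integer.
Answer: 65

Derivation:
vaddr = 76: l1_idx=0, l2_idx=2
L1[0] = 0; L2[0][2] = 65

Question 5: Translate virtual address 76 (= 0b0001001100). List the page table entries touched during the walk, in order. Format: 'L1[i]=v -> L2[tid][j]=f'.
Answer: L1[0]=0 -> L2[0][2]=65

Derivation:
vaddr = 76 = 0b0001001100
Split: l1_idx=0, l2_idx=2, offset=12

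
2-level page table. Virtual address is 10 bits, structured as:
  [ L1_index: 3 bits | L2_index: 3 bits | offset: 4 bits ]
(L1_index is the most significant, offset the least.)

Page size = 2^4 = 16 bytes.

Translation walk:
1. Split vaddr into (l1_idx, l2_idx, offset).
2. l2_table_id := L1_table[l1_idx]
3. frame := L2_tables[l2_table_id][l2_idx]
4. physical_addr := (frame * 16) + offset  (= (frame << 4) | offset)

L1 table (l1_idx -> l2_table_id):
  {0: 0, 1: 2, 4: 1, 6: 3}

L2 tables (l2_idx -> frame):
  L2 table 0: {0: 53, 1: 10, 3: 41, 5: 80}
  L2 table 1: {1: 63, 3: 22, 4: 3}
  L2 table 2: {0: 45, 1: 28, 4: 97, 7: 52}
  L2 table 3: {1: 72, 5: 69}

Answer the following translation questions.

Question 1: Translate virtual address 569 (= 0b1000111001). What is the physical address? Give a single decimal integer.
vaddr = 569 = 0b1000111001
Split: l1_idx=4, l2_idx=3, offset=9
L1[4] = 1
L2[1][3] = 22
paddr = 22 * 16 + 9 = 361

Answer: 361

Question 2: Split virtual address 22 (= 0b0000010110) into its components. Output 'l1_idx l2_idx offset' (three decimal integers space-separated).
Answer: 0 1 6

Derivation:
vaddr = 22 = 0b0000010110
  top 3 bits -> l1_idx = 0
  next 3 bits -> l2_idx = 1
  bottom 4 bits -> offset = 6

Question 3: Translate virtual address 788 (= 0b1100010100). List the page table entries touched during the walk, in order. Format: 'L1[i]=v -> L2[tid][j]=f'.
vaddr = 788 = 0b1100010100
Split: l1_idx=6, l2_idx=1, offset=4

Answer: L1[6]=3 -> L2[3][1]=72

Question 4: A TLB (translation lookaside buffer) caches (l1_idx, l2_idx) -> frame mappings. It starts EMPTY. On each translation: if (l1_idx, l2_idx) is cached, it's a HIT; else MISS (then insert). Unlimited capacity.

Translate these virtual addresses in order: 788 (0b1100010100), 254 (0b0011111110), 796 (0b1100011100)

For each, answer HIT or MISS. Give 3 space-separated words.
vaddr=788: (6,1) not in TLB -> MISS, insert
vaddr=254: (1,7) not in TLB -> MISS, insert
vaddr=796: (6,1) in TLB -> HIT

Answer: MISS MISS HIT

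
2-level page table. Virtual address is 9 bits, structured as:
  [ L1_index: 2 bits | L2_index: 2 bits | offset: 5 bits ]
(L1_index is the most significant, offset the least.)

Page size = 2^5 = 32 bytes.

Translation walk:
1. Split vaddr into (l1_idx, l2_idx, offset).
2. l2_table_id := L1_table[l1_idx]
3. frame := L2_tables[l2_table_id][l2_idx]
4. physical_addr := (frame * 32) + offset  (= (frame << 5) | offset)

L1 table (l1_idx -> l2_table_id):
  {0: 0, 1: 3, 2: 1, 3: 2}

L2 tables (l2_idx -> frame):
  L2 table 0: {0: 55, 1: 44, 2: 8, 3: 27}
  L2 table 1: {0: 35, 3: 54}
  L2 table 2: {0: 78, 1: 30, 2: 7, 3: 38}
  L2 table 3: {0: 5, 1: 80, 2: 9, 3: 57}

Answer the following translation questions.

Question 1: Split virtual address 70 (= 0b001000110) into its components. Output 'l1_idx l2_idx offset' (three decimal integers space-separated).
Answer: 0 2 6

Derivation:
vaddr = 70 = 0b001000110
  top 2 bits -> l1_idx = 0
  next 2 bits -> l2_idx = 2
  bottom 5 bits -> offset = 6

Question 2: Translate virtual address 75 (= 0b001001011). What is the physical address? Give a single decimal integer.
vaddr = 75 = 0b001001011
Split: l1_idx=0, l2_idx=2, offset=11
L1[0] = 0
L2[0][2] = 8
paddr = 8 * 32 + 11 = 267

Answer: 267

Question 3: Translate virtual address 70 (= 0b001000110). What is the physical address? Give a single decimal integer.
vaddr = 70 = 0b001000110
Split: l1_idx=0, l2_idx=2, offset=6
L1[0] = 0
L2[0][2] = 8
paddr = 8 * 32 + 6 = 262

Answer: 262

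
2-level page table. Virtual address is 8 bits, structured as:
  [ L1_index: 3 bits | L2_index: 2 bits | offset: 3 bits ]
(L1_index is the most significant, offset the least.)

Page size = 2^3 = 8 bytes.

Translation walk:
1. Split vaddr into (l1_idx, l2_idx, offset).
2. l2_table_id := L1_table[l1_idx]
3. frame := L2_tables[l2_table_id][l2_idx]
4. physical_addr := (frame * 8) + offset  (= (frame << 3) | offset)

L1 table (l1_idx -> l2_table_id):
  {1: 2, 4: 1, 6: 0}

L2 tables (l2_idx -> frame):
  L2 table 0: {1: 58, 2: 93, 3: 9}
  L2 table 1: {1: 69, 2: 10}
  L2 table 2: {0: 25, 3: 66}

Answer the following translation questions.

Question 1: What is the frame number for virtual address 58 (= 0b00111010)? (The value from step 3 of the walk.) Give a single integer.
vaddr = 58: l1_idx=1, l2_idx=3
L1[1] = 2; L2[2][3] = 66

Answer: 66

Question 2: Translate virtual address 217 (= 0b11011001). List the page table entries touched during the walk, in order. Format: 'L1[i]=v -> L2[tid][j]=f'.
vaddr = 217 = 0b11011001
Split: l1_idx=6, l2_idx=3, offset=1

Answer: L1[6]=0 -> L2[0][3]=9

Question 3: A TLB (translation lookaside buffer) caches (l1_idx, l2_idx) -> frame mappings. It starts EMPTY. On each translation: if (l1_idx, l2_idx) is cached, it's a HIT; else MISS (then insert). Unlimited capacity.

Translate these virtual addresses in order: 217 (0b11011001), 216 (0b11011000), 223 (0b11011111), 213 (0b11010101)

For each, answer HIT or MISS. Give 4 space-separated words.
Answer: MISS HIT HIT MISS

Derivation:
vaddr=217: (6,3) not in TLB -> MISS, insert
vaddr=216: (6,3) in TLB -> HIT
vaddr=223: (6,3) in TLB -> HIT
vaddr=213: (6,2) not in TLB -> MISS, insert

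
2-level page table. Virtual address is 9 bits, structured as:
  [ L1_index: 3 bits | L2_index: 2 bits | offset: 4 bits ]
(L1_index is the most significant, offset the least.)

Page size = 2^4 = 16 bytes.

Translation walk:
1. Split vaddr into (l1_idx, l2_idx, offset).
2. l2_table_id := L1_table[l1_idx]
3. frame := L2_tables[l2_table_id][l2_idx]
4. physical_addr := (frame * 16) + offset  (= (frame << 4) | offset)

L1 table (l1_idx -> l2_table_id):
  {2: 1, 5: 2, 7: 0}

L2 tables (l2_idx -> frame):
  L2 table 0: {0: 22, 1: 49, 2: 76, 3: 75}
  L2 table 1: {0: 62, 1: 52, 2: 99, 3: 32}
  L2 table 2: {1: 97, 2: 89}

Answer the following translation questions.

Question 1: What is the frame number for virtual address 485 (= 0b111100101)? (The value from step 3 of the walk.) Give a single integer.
vaddr = 485: l1_idx=7, l2_idx=2
L1[7] = 0; L2[0][2] = 76

Answer: 76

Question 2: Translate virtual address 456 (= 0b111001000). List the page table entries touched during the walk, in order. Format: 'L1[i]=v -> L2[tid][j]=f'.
vaddr = 456 = 0b111001000
Split: l1_idx=7, l2_idx=0, offset=8

Answer: L1[7]=0 -> L2[0][0]=22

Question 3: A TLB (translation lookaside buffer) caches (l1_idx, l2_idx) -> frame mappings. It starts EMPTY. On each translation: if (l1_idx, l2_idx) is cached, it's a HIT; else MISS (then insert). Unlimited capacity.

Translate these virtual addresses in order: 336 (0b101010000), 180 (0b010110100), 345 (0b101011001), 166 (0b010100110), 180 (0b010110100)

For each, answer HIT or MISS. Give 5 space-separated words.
Answer: MISS MISS HIT MISS HIT

Derivation:
vaddr=336: (5,1) not in TLB -> MISS, insert
vaddr=180: (2,3) not in TLB -> MISS, insert
vaddr=345: (5,1) in TLB -> HIT
vaddr=166: (2,2) not in TLB -> MISS, insert
vaddr=180: (2,3) in TLB -> HIT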